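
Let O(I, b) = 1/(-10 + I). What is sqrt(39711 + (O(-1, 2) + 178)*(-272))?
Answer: I*sqrt(1050313)/11 ≈ 93.168*I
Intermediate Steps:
sqrt(39711 + (O(-1, 2) + 178)*(-272)) = sqrt(39711 + (1/(-10 - 1) + 178)*(-272)) = sqrt(39711 + (1/(-11) + 178)*(-272)) = sqrt(39711 + (-1/11 + 178)*(-272)) = sqrt(39711 + (1957/11)*(-272)) = sqrt(39711 - 532304/11) = sqrt(-95483/11) = I*sqrt(1050313)/11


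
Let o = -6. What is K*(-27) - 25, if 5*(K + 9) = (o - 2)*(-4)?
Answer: 226/5 ≈ 45.200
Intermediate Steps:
K = -13/5 (K = -9 + ((-6 - 2)*(-4))/5 = -9 + (-8*(-4))/5 = -9 + (⅕)*32 = -9 + 32/5 = -13/5 ≈ -2.6000)
K*(-27) - 25 = -13/5*(-27) - 25 = 351/5 - 25 = 226/5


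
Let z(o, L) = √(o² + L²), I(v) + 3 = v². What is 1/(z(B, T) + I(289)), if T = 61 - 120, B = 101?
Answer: 41759/3487621321 - √13682/6975242642 ≈ 1.1957e-5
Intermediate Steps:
I(v) = -3 + v²
T = -59
z(o, L) = √(L² + o²)
1/(z(B, T) + I(289)) = 1/(√((-59)² + 101²) + (-3 + 289²)) = 1/(√(3481 + 10201) + (-3 + 83521)) = 1/(√13682 + 83518) = 1/(83518 + √13682)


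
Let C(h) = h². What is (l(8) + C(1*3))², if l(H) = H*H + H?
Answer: 6561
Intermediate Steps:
l(H) = H + H² (l(H) = H² + H = H + H²)
(l(8) + C(1*3))² = (8*(1 + 8) + (1*3)²)² = (8*9 + 3²)² = (72 + 9)² = 81² = 6561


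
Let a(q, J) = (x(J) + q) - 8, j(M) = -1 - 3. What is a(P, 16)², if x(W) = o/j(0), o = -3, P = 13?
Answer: 529/16 ≈ 33.063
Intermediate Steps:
j(M) = -4
x(W) = ¾ (x(W) = -3/(-4) = -3*(-¼) = ¾)
a(q, J) = -29/4 + q (a(q, J) = (¾ + q) - 8 = -29/4 + q)
a(P, 16)² = (-29/4 + 13)² = (23/4)² = 529/16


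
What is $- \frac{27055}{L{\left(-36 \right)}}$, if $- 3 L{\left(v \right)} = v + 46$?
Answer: $\frac{16233}{2} \approx 8116.5$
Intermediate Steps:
$L{\left(v \right)} = - \frac{46}{3} - \frac{v}{3}$ ($L{\left(v \right)} = - \frac{v + 46}{3} = - \frac{46 + v}{3} = - \frac{46}{3} - \frac{v}{3}$)
$- \frac{27055}{L{\left(-36 \right)}} = - \frac{27055}{- \frac{46}{3} - -12} = - \frac{27055}{- \frac{46}{3} + 12} = - \frac{27055}{- \frac{10}{3}} = \left(-27055\right) \left(- \frac{3}{10}\right) = \frac{16233}{2}$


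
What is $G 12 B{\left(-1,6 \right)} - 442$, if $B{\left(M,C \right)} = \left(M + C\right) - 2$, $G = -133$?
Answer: $-5230$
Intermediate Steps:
$B{\left(M,C \right)} = -2 + C + M$ ($B{\left(M,C \right)} = \left(C + M\right) - 2 = -2 + C + M$)
$G 12 B{\left(-1,6 \right)} - 442 = - 133 \cdot 12 \left(-2 + 6 - 1\right) - 442 = - 133 \cdot 12 \cdot 3 - 442 = \left(-133\right) 36 - 442 = -4788 - 442 = -5230$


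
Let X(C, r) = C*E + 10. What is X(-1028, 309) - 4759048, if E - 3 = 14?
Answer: -4776514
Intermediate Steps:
E = 17 (E = 3 + 14 = 17)
X(C, r) = 10 + 17*C (X(C, r) = C*17 + 10 = 17*C + 10 = 10 + 17*C)
X(-1028, 309) - 4759048 = (10 + 17*(-1028)) - 4759048 = (10 - 17476) - 4759048 = -17466 - 4759048 = -4776514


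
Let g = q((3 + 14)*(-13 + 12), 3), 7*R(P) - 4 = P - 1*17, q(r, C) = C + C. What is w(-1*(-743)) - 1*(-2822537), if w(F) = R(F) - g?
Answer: 19758447/7 ≈ 2.8226e+6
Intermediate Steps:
q(r, C) = 2*C
R(P) = -13/7 + P/7 (R(P) = 4/7 + (P - 1*17)/7 = 4/7 + (P - 17)/7 = 4/7 + (-17 + P)/7 = 4/7 + (-17/7 + P/7) = -13/7 + P/7)
g = 6 (g = 2*3 = 6)
w(F) = -55/7 + F/7 (w(F) = (-13/7 + F/7) - 1*6 = (-13/7 + F/7) - 6 = -55/7 + F/7)
w(-1*(-743)) - 1*(-2822537) = (-55/7 + (-1*(-743))/7) - 1*(-2822537) = (-55/7 + (⅐)*743) + 2822537 = (-55/7 + 743/7) + 2822537 = 688/7 + 2822537 = 19758447/7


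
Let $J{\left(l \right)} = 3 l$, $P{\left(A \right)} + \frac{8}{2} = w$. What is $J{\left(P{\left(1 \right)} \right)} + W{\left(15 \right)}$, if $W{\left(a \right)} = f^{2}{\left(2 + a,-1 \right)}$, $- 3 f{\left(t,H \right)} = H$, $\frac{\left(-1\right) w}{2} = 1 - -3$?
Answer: $- \frac{323}{9} \approx -35.889$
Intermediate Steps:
$w = -8$ ($w = - 2 \left(1 - -3\right) = - 2 \left(1 + 3\right) = \left(-2\right) 4 = -8$)
$P{\left(A \right)} = -12$ ($P{\left(A \right)} = -4 - 8 = -12$)
$f{\left(t,H \right)} = - \frac{H}{3}$
$W{\left(a \right)} = \frac{1}{9}$ ($W{\left(a \right)} = \left(\left(- \frac{1}{3}\right) \left(-1\right)\right)^{2} = \left(\frac{1}{3}\right)^{2} = \frac{1}{9}$)
$J{\left(P{\left(1 \right)} \right)} + W{\left(15 \right)} = 3 \left(-12\right) + \frac{1}{9} = -36 + \frac{1}{9} = - \frac{323}{9}$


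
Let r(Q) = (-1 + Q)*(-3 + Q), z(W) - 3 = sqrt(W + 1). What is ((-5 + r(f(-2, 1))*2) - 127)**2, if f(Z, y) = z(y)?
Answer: 16416 - 1024*sqrt(2) ≈ 14968.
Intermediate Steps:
z(W) = 3 + sqrt(1 + W) (z(W) = 3 + sqrt(W + 1) = 3 + sqrt(1 + W))
f(Z, y) = 3 + sqrt(1 + y)
((-5 + r(f(-2, 1))*2) - 127)**2 = ((-5 + (3 + (3 + sqrt(1 + 1))**2 - 4*(3 + sqrt(1 + 1)))*2) - 127)**2 = ((-5 + (3 + (3 + sqrt(2))**2 - 4*(3 + sqrt(2)))*2) - 127)**2 = ((-5 + (3 + (3 + sqrt(2))**2 + (-12 - 4*sqrt(2)))*2) - 127)**2 = ((-5 + (-9 + (3 + sqrt(2))**2 - 4*sqrt(2))*2) - 127)**2 = ((-5 + (-18 - 8*sqrt(2) + 2*(3 + sqrt(2))**2)) - 127)**2 = ((-23 - 8*sqrt(2) + 2*(3 + sqrt(2))**2) - 127)**2 = (-150 - 8*sqrt(2) + 2*(3 + sqrt(2))**2)**2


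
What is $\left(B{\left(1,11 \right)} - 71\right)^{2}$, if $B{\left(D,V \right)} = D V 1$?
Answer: $3600$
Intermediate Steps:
$B{\left(D,V \right)} = D V$
$\left(B{\left(1,11 \right)} - 71\right)^{2} = \left(1 \cdot 11 - 71\right)^{2} = \left(11 - 71\right)^{2} = \left(-60\right)^{2} = 3600$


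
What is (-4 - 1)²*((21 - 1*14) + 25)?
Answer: 800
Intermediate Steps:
(-4 - 1)²*((21 - 1*14) + 25) = (-5)²*((21 - 14) + 25) = 25*(7 + 25) = 25*32 = 800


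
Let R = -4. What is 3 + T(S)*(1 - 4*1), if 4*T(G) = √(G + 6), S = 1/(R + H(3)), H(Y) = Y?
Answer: 3 - 3*√5/4 ≈ 1.3229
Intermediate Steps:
S = -1 (S = 1/(-4 + 3) = 1/(-1) = -1)
T(G) = √(6 + G)/4 (T(G) = √(G + 6)/4 = √(6 + G)/4)
3 + T(S)*(1 - 4*1) = 3 + (√(6 - 1)/4)*(1 - 4*1) = 3 + (√5/4)*(1 - 4) = 3 + (√5/4)*(-3) = 3 - 3*√5/4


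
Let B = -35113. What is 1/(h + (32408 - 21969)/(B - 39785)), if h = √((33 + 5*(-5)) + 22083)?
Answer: 146718/23254645067 + 1052676*√22091/23254645067 ≈ 0.0067344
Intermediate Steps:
h = √22091 (h = √((33 - 25) + 22083) = √(8 + 22083) = √22091 ≈ 148.63)
1/(h + (32408 - 21969)/(B - 39785)) = 1/(√22091 + (32408 - 21969)/(-35113 - 39785)) = 1/(√22091 + 10439/(-74898)) = 1/(√22091 + 10439*(-1/74898)) = 1/(√22091 - 143/1026) = 1/(-143/1026 + √22091)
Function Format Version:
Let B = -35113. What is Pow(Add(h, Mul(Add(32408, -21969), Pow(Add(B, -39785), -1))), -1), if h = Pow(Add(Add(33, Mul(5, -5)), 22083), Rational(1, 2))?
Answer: Add(Rational(146718, 23254645067), Mul(Rational(1052676, 23254645067), Pow(22091, Rational(1, 2)))) ≈ 0.0067344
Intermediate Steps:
h = Pow(22091, Rational(1, 2)) (h = Pow(Add(Add(33, -25), 22083), Rational(1, 2)) = Pow(Add(8, 22083), Rational(1, 2)) = Pow(22091, Rational(1, 2)) ≈ 148.63)
Pow(Add(h, Mul(Add(32408, -21969), Pow(Add(B, -39785), -1))), -1) = Pow(Add(Pow(22091, Rational(1, 2)), Mul(Add(32408, -21969), Pow(Add(-35113, -39785), -1))), -1) = Pow(Add(Pow(22091, Rational(1, 2)), Mul(10439, Pow(-74898, -1))), -1) = Pow(Add(Pow(22091, Rational(1, 2)), Mul(10439, Rational(-1, 74898))), -1) = Pow(Add(Pow(22091, Rational(1, 2)), Rational(-143, 1026)), -1) = Pow(Add(Rational(-143, 1026), Pow(22091, Rational(1, 2))), -1)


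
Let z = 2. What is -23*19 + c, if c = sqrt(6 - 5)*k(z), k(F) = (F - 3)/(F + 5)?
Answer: -3060/7 ≈ -437.14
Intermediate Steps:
k(F) = (-3 + F)/(5 + F)
c = -1/7 (c = sqrt(6 - 5)*((-3 + 2)/(5 + 2)) = sqrt(1)*(-1/7) = 1*((1/7)*(-1)) = 1*(-1/7) = -1/7 ≈ -0.14286)
-23*19 + c = -23*19 - 1/7 = -437 - 1/7 = -3060/7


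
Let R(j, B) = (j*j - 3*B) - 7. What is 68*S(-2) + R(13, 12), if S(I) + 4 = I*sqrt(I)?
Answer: -146 - 136*I*sqrt(2) ≈ -146.0 - 192.33*I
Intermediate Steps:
R(j, B) = -7 + j**2 - 3*B (R(j, B) = (j**2 - 3*B) - 7 = -7 + j**2 - 3*B)
S(I) = -4 + I**(3/2) (S(I) = -4 + I*sqrt(I) = -4 + I**(3/2))
68*S(-2) + R(13, 12) = 68*(-4 + (-2)**(3/2)) + (-7 + 13**2 - 3*12) = 68*(-4 - 2*I*sqrt(2)) + (-7 + 169 - 36) = (-272 - 136*I*sqrt(2)) + 126 = -146 - 136*I*sqrt(2)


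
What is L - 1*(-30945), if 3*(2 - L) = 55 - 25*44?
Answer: 93886/3 ≈ 31295.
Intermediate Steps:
L = 1051/3 (L = 2 - (55 - 25*44)/3 = 2 - (55 - 1100)/3 = 2 - 1/3*(-1045) = 2 + 1045/3 = 1051/3 ≈ 350.33)
L - 1*(-30945) = 1051/3 - 1*(-30945) = 1051/3 + 30945 = 93886/3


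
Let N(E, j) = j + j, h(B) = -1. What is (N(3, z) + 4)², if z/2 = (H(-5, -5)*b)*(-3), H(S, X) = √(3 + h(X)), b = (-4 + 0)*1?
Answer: 4624 + 384*√2 ≈ 5167.1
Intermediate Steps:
b = -4 (b = -4*1 = -4)
H(S, X) = √2 (H(S, X) = √(3 - 1) = √2)
z = 24*√2 (z = 2*((√2*(-4))*(-3)) = 2*(-4*√2*(-3)) = 2*(12*√2) = 24*√2 ≈ 33.941)
N(E, j) = 2*j
(N(3, z) + 4)² = (2*(24*√2) + 4)² = (48*√2 + 4)² = (4 + 48*√2)²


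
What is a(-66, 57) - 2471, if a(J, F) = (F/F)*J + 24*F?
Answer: -1169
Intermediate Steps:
a(J, F) = J + 24*F (a(J, F) = 1*J + 24*F = J + 24*F)
a(-66, 57) - 2471 = (-66 + 24*57) - 2471 = (-66 + 1368) - 2471 = 1302 - 2471 = -1169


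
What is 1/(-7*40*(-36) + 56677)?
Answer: 1/66757 ≈ 1.4980e-5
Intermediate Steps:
1/(-7*40*(-36) + 56677) = 1/(-280*(-36) + 56677) = 1/(10080 + 56677) = 1/66757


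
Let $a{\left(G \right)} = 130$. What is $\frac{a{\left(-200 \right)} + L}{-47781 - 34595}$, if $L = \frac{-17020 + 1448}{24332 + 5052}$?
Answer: $- \frac{951087}{605134096} \approx -0.0015717$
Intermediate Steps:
$L = - \frac{3893}{7346}$ ($L = - \frac{15572}{29384} = \left(-15572\right) \frac{1}{29384} = - \frac{3893}{7346} \approx -0.52995$)
$\frac{a{\left(-200 \right)} + L}{-47781 - 34595} = \frac{130 - \frac{3893}{7346}}{-47781 - 34595} = \frac{951087}{7346 \left(-82376\right)} = \frac{951087}{7346} \left(- \frac{1}{82376}\right) = - \frac{951087}{605134096}$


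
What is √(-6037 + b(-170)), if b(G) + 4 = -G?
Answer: I*√5871 ≈ 76.622*I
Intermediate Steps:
b(G) = -4 - G
√(-6037 + b(-170)) = √(-6037 + (-4 - 1*(-170))) = √(-6037 + (-4 + 170)) = √(-6037 + 166) = √(-5871) = I*√5871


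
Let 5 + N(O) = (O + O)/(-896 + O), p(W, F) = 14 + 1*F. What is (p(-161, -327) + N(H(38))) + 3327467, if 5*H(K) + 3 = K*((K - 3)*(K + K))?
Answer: 321392814107/96597 ≈ 3.3272e+6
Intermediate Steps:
p(W, F) = 14 + F
H(K) = -⅗ + 2*K²*(-3 + K)/5 (H(K) = -⅗ + (K*((K - 3)*(K + K)))/5 = -⅗ + (K*((-3 + K)*(2*K)))/5 = -⅗ + (K*(2*K*(-3 + K)))/5 = -⅗ + (2*K²*(-3 + K))/5 = -⅗ + 2*K²*(-3 + K)/5)
N(O) = -5 + 2*O/(-896 + O) (N(O) = -5 + (O + O)/(-896 + O) = -5 + (2*O)/(-896 + O) = -5 + 2*O/(-896 + O))
(p(-161, -327) + N(H(38))) + 3327467 = ((14 - 327) + (4480 - 3*(-⅗ - 6/5*38² + (⅖)*38³))/(-896 + (-⅗ - 6/5*38² + (⅖)*38³))) + 3327467 = (-313 + (4480 - 3*(-⅗ - 6/5*1444 + (⅖)*54872))/(-896 + (-⅗ - 6/5*1444 + (⅖)*54872))) + 3327467 = (-313 + (4480 - 3*(-⅗ - 8664/5 + 109744/5))/(-896 + (-⅗ - 8664/5 + 109744/5))) + 3327467 = (-313 + (4480 - 3*101077/5)/(-896 + 101077/5)) + 3327467 = (-313 + (4480 - 303231/5)/(96597/5)) + 3327467 = (-313 + (5/96597)*(-280831/5)) + 3327467 = (-313 - 280831/96597) + 3327467 = -30515692/96597 + 3327467 = 321392814107/96597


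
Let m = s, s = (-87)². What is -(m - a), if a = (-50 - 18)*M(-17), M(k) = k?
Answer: -6413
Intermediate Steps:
s = 7569
m = 7569
a = 1156 (a = (-50 - 18)*(-17) = -68*(-17) = 1156)
-(m - a) = -(7569 - 1*1156) = -(7569 - 1156) = -1*6413 = -6413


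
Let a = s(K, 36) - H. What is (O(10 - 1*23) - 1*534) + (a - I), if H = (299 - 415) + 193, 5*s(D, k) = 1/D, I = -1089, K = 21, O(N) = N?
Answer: 48826/105 ≈ 465.01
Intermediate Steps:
s(D, k) = 1/(5*D)
H = 77 (H = -116 + 193 = 77)
a = -8084/105 (a = (1/5)/21 - 1*77 = (1/5)*(1/21) - 77 = 1/105 - 77 = -8084/105 ≈ -76.990)
(O(10 - 1*23) - 1*534) + (a - I) = ((10 - 1*23) - 1*534) + (-8084/105 - 1*(-1089)) = ((10 - 23) - 534) + (-8084/105 + 1089) = (-13 - 534) + 106261/105 = -547 + 106261/105 = 48826/105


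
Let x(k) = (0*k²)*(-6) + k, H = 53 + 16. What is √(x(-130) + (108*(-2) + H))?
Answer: I*√277 ≈ 16.643*I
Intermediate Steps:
H = 69
x(k) = k (x(k) = 0*(-6) + k = 0 + k = k)
√(x(-130) + (108*(-2) + H)) = √(-130 + (108*(-2) + 69)) = √(-130 + (-216 + 69)) = √(-130 - 147) = √(-277) = I*√277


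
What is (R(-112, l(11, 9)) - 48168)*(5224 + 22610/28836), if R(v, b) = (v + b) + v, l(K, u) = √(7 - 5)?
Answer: -1822707351652/7209 + 75330937*√2/14418 ≈ -2.5283e+8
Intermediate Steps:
l(K, u) = √2
R(v, b) = b + 2*v (R(v, b) = (b + v) + v = b + 2*v)
(R(-112, l(11, 9)) - 48168)*(5224 + 22610/28836) = ((√2 + 2*(-112)) - 48168)*(5224 + 22610/28836) = ((√2 - 224) - 48168)*(5224 + 22610*(1/28836)) = ((-224 + √2) - 48168)*(5224 + 11305/14418) = (-48392 + √2)*(75330937/14418) = -1822707351652/7209 + 75330937*√2/14418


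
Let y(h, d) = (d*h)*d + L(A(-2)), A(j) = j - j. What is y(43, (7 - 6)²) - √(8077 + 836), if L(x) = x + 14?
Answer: 57 - √8913 ≈ -37.409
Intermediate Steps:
A(j) = 0
L(x) = 14 + x
y(h, d) = 14 + h*d² (y(h, d) = (d*h)*d + (14 + 0) = h*d² + 14 = 14 + h*d²)
y(43, (7 - 6)²) - √(8077 + 836) = (14 + 43*((7 - 6)²)²) - √(8077 + 836) = (14 + 43*(1²)²) - √8913 = (14 + 43*1²) - √8913 = (14 + 43*1) - √8913 = (14 + 43) - √8913 = 57 - √8913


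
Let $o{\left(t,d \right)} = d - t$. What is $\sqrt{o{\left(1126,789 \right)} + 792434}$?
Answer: $\sqrt{792097} \approx 890.0$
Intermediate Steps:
$\sqrt{o{\left(1126,789 \right)} + 792434} = \sqrt{\left(789 - 1126\right) + 792434} = \sqrt{-337 + 792434} = \sqrt{792097}$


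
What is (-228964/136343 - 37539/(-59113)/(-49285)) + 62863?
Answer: 24969745045161814348/397219542662315 ≈ 62861.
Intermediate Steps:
(-228964/136343 - 37539/(-59113)/(-49285)) + 62863 = (-228964*1/136343 - 37539*(-1/59113)*(-1/49285)) + 62863 = (-228964/136343 + (37539/59113)*(-1/49285)) + 62863 = (-228964/136343 - 37539/2913384205) + 62863 = -667065219293497/397219542662315 + 62863 = 24969745045161814348/397219542662315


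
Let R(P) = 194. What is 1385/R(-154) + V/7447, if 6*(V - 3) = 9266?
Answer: 2894803/394014 ≈ 7.3470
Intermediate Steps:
V = 4642/3 (V = 3 + (⅙)*9266 = 3 + 4633/3 = 4642/3 ≈ 1547.3)
1385/R(-154) + V/7447 = 1385/194 + (4642/3)/7447 = 1385*(1/194) + (4642/3)*(1/7447) = 1385/194 + 422/2031 = 2894803/394014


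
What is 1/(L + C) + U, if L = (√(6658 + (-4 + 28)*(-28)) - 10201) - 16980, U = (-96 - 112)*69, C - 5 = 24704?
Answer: -43808031684/3052399 - √5986/6104798 ≈ -14352.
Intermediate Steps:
C = 24709 (C = 5 + 24704 = 24709)
U = -14352 (U = -208*69 = -14352)
L = -27181 + √5986 (L = (√(6658 + 24*(-28)) - 10201) - 16980 = (√(6658 - 672) - 10201) - 16980 = (√5986 - 10201) - 16980 = (-10201 + √5986) - 16980 = -27181 + √5986 ≈ -27104.)
1/(L + C) + U = 1/((-27181 + √5986) + 24709) - 14352 = 1/(-2472 + √5986) - 14352 = -14352 + 1/(-2472 + √5986)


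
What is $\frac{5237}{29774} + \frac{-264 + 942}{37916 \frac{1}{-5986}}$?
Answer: $- \frac{30159862775}{282227746} \approx -106.86$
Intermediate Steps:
$\frac{5237}{29774} + \frac{-264 + 942}{37916 \frac{1}{-5986}} = 5237 \cdot \frac{1}{29774} + \frac{678}{37916 \left(- \frac{1}{5986}\right)} = \frac{5237}{29774} + \frac{678}{- \frac{18958}{2993}} = \frac{5237}{29774} + 678 \left(- \frac{2993}{18958}\right) = \frac{5237}{29774} - \frac{1014627}{9479} = - \frac{30159862775}{282227746}$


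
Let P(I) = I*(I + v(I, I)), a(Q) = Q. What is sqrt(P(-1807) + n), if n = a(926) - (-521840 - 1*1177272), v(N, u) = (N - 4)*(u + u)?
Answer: I*sqrt(11821766591) ≈ 1.0873e+5*I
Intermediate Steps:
v(N, u) = 2*u*(-4 + N) (v(N, u) = (-4 + N)*(2*u) = 2*u*(-4 + N))
n = 1700038 (n = 926 - (-521840 - 1*1177272) = 926 - (-521840 - 1177272) = 926 - 1*(-1699112) = 926 + 1699112 = 1700038)
P(I) = I*(I + 2*I*(-4 + I))
sqrt(P(-1807) + n) = sqrt((-1807)**2*(-7 + 2*(-1807)) + 1700038) = sqrt(3265249*(-7 - 3614) + 1700038) = sqrt(3265249*(-3621) + 1700038) = sqrt(-11823466629 + 1700038) = sqrt(-11821766591) = I*sqrt(11821766591)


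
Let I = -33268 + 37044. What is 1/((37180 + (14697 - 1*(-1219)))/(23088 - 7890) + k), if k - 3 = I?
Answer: 7599/28743169 ≈ 0.00026438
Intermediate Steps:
I = 3776
k = 3779 (k = 3 + 3776 = 3779)
1/((37180 + (14697 - 1*(-1219)))/(23088 - 7890) + k) = 1/((37180 + (14697 - 1*(-1219)))/(23088 - 7890) + 3779) = 1/((37180 + (14697 + 1219))/15198 + 3779) = 1/((37180 + 15916)*(1/15198) + 3779) = 1/(53096*(1/15198) + 3779) = 1/(26548/7599 + 3779) = 1/(28743169/7599) = 7599/28743169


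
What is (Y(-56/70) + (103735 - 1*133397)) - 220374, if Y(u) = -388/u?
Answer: -249551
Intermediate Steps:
(Y(-56/70) + (103735 - 1*133397)) - 220374 = (-388/((-56/70)) + (103735 - 1*133397)) - 220374 = (-388/((-56*1/70)) + (103735 - 133397)) - 220374 = (-388/(-⅘) - 29662) - 220374 = (-388*(-5/4) - 29662) - 220374 = (485 - 29662) - 220374 = -29177 - 220374 = -249551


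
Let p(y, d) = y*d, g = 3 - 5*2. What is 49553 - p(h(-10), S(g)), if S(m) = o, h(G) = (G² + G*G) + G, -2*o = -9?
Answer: 48698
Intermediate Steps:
o = 9/2 (o = -½*(-9) = 9/2 ≈ 4.5000)
g = -7 (g = 3 - 10 = -7)
h(G) = G + 2*G² (h(G) = (G² + G²) + G = 2*G² + G = G + 2*G²)
S(m) = 9/2
p(y, d) = d*y
49553 - p(h(-10), S(g)) = 49553 - 9*(-10*(1 + 2*(-10)))/2 = 49553 - 9*(-10*(1 - 20))/2 = 49553 - 9*(-10*(-19))/2 = 49553 - 9*190/2 = 49553 - 1*855 = 49553 - 855 = 48698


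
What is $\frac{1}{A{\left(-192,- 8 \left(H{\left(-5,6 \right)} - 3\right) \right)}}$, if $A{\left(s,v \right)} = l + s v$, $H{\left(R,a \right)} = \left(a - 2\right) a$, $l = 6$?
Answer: $\frac{1}{32262} \approx 3.0996 \cdot 10^{-5}$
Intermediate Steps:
$H{\left(R,a \right)} = a \left(-2 + a\right)$ ($H{\left(R,a \right)} = \left(-2 + a\right) a = a \left(-2 + a\right)$)
$A{\left(s,v \right)} = 6 + s v$
$\frac{1}{A{\left(-192,- 8 \left(H{\left(-5,6 \right)} - 3\right) \right)}} = \frac{1}{6 - 192 \left(- 8 \left(6 \left(-2 + 6\right) - 3\right)\right)} = \frac{1}{6 - 192 \left(- 8 \left(6 \cdot 4 - 3\right)\right)} = \frac{1}{6 - 192 \left(- 8 \left(24 - 3\right)\right)} = \frac{1}{6 - 192 \left(\left(-8\right) 21\right)} = \frac{1}{6 - -32256} = \frac{1}{6 + 32256} = \frac{1}{32262}$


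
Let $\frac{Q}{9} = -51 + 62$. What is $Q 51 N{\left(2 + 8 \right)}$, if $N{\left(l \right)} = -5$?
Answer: $-25245$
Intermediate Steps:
$Q = 99$ ($Q = 9 \left(-51 + 62\right) = 9 \cdot 11 = 99$)
$Q 51 N{\left(2 + 8 \right)} = 99 \cdot 51 \left(-5\right) = 5049 \left(-5\right) = -25245$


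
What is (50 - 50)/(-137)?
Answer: 0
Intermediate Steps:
(50 - 50)/(-137) = 0*(-1/137) = 0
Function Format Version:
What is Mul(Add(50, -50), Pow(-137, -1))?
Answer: 0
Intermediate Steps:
Mul(Add(50, -50), Pow(-137, -1)) = Mul(0, Rational(-1, 137)) = 0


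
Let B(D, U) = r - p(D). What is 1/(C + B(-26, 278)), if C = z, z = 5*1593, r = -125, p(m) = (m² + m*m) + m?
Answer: 1/6514 ≈ 0.00015352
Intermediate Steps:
p(m) = m + 2*m² (p(m) = (m² + m²) + m = 2*m² + m = m + 2*m²)
z = 7965
B(D, U) = -125 - D*(1 + 2*D)
C = 7965
1/(C + B(-26, 278)) = 1/(7965 + (-125 - 1*(-26)*(1 + 2*(-26)))) = 1/(7965 + (-125 - 1*(-26)*(1 - 52))) = 1/(7965 + (-125 - 1*(-26)*(-51))) = 1/(7965 + (-125 - 1326)) = 1/(7965 - 1451) = 1/6514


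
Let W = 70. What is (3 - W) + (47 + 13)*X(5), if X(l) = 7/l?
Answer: 17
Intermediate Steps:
(3 - W) + (47 + 13)*X(5) = (3 - 1*70) + (47 + 13)*(7/5) = (3 - 70) + 60*(7*(⅕)) = -67 + 60*(7/5) = -67 + 84 = 17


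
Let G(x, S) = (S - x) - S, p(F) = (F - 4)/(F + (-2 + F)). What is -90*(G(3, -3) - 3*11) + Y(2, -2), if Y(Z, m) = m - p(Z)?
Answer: 3239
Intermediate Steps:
p(F) = (-4 + F)/(-2 + 2*F)
G(x, S) = -x
Y(Z, m) = m - (-4 + Z)/(2*(-1 + Z))
-90*(G(3, -3) - 3*11) + Y(2, -2) = -90*(-1*3 - 3*11) + (2 - 1/2*2 - 2*(-1 + 2))/(-1 + 2) = -90*(-3 - 33) + (2 - 1 - 2*1)/1 = -90*(-36) + 1*(2 - 1 - 2) = 3240 + 1*(-1) = 3240 - 1 = 3239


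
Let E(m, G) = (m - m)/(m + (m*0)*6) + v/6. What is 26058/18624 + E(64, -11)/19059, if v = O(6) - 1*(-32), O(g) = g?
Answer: 248378687/177477408 ≈ 1.3995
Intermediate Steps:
v = 38 (v = 6 - 1*(-32) = 6 + 32 = 38)
E(m, G) = 19/3 (E(m, G) = (m - m)/(m + (m*0)*6) + 38/6 = 0/(m + 0*6) + 38*(⅙) = 0/(m + 0) + 19/3 = 0/m + 19/3 = 0 + 19/3 = 19/3)
26058/18624 + E(64, -11)/19059 = 26058/18624 + (19/3)/19059 = 26058*(1/18624) + (19/3)*(1/19059) = 4343/3104 + 19/57177 = 248378687/177477408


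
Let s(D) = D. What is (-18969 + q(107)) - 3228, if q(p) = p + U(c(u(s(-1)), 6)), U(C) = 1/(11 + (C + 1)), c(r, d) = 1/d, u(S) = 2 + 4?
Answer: -1612564/73 ≈ -22090.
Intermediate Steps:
u(S) = 6
U(C) = 1/(12 + C) (U(C) = 1/(11 + (1 + C)) = 1/(12 + C))
q(p) = 6/73 + p (q(p) = p + 1/(12 + 1/6) = p + 1/(12 + ⅙) = p + 1/(73/6) = p + 6/73 = 6/73 + p)
(-18969 + q(107)) - 3228 = (-18969 + (6/73 + 107)) - 3228 = (-18969 + 7817/73) - 3228 = -1376920/73 - 3228 = -1612564/73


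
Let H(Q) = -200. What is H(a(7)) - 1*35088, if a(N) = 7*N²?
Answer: -35288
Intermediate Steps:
H(a(7)) - 1*35088 = -200 - 1*35088 = -200 - 35088 = -35288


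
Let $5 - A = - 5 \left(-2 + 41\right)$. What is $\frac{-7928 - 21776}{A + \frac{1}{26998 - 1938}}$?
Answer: $- \frac{744382240}{5012001} \approx -148.52$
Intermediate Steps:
$A = 200$ ($A = 5 - - 5 \left(-2 + 41\right) = 5 - \left(-5\right) 39 = 5 - -195 = 5 + 195 = 200$)
$\frac{-7928 - 21776}{A + \frac{1}{26998 - 1938}} = \frac{-7928 - 21776}{200 + \frac{1}{26998 - 1938}} = - \frac{29704}{200 + \frac{1}{25060}} = - \frac{29704}{\frac{5012001}{25060}} = \left(-29704\right) \frac{25060}{5012001} = - \frac{744382240}{5012001}$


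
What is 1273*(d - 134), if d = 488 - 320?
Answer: 43282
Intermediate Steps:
d = 168
1273*(d - 134) = 1273*(168 - 134) = 1273*34 = 43282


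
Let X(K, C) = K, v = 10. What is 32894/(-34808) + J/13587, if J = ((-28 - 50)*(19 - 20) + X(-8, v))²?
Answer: -19740827/33781164 ≈ -0.58437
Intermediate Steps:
J = 4900 (J = ((-28 - 50)*(19 - 20) - 8)² = (-78*(-1) - 8)² = (78 - 8)² = 70² = 4900)
32894/(-34808) + J/13587 = 32894/(-34808) + 4900/13587 = 32894*(-1/34808) + 4900*(1/13587) = -16447/17404 + 700/1941 = -19740827/33781164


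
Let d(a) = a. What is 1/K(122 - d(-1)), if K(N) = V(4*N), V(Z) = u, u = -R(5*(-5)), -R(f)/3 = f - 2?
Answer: -1/81 ≈ -0.012346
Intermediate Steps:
R(f) = 6 - 3*f (R(f) = -3*(f - 2) = -3*(-2 + f) = 6 - 3*f)
u = -81 (u = -(6 - 15*(-5)) = -(6 - 3*(-25)) = -(6 + 75) = -1*81 = -81)
V(Z) = -81
K(N) = -81
1/K(122 - d(-1)) = 1/(-81) = -1/81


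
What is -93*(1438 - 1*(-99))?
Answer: -142941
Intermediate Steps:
-93*(1438 - 1*(-99)) = -93*(1438 + 99) = -93*1537 = -142941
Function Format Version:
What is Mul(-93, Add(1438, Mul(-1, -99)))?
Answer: -142941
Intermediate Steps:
Mul(-93, Add(1438, Mul(-1, -99))) = Mul(-93, Add(1438, 99)) = Mul(-93, 1537) = -142941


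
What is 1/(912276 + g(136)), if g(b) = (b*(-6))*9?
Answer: 1/904932 ≈ 1.1051e-6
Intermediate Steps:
g(b) = -54*b (g(b) = -6*b*9 = -54*b)
1/(912276 + g(136)) = 1/(912276 - 54*136) = 1/(912276 - 7344) = 1/904932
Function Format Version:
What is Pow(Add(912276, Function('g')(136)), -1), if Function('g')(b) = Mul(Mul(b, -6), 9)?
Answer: Rational(1, 904932) ≈ 1.1051e-6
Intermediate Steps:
Function('g')(b) = Mul(-54, b) (Function('g')(b) = Mul(Mul(-6, b), 9) = Mul(-54, b))
Pow(Add(912276, Function('g')(136)), -1) = Pow(Add(912276, Mul(-54, 136)), -1) = Pow(Add(912276, -7344), -1) = Pow(904932, -1) = Rational(1, 904932)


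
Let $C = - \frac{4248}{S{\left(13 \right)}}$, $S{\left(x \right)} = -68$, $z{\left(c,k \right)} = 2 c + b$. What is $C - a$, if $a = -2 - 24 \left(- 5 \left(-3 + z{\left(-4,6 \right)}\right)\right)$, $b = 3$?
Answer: $\frac{17416}{17} \approx 1024.5$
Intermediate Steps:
$z{\left(c,k \right)} = 3 + 2 c$ ($z{\left(c,k \right)} = 2 c + 3 = 3 + 2 c$)
$a = -962$ ($a = -2 - 24 \left(- 5 \left(-3 + \left(3 + 2 \left(-4\right)\right)\right)\right) = -2 - 24 \left(- 5 \left(-3 + \left(3 - 8\right)\right)\right) = -2 - 24 \left(- 5 \left(-3 - 5\right)\right) = -2 - 24 \left(\left(-5\right) \left(-8\right)\right) = -2 - 960 = -962$)
$C = \frac{1062}{17}$ ($C = - \frac{4248}{-68} = \left(-4248\right) \left(- \frac{1}{68}\right) = \frac{1062}{17} \approx 62.471$)
$C - a = \frac{1062}{17} - -962 = \frac{1062}{17} + 962 = \frac{17416}{17}$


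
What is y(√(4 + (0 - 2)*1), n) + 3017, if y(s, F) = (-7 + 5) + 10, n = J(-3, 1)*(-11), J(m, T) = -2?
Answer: 3025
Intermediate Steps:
n = 22 (n = -2*(-11) = 22)
y(s, F) = 8 (y(s, F) = -2 + 10 = 8)
y(√(4 + (0 - 2)*1), n) + 3017 = 8 + 3017 = 3025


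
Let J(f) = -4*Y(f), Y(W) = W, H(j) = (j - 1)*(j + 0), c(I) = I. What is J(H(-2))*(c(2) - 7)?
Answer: 120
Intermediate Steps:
H(j) = j*(-1 + j) (H(j) = (-1 + j)*j = j*(-1 + j))
J(f) = -4*f
J(H(-2))*(c(2) - 7) = (-(-8)*(-1 - 2))*(2 - 7) = -(-8)*(-3)*(-5) = -4*6*(-5) = -24*(-5) = 120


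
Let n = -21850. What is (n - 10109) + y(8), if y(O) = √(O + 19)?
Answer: -31959 + 3*√3 ≈ -31954.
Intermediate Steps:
y(O) = √(19 + O)
(n - 10109) + y(8) = (-21850 - 10109) + √(19 + 8) = -31959 + √27 = -31959 + 3*√3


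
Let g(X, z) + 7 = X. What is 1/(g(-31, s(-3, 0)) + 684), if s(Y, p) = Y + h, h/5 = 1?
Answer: 1/646 ≈ 0.0015480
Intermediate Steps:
h = 5 (h = 5*1 = 5)
s(Y, p) = 5 + Y (s(Y, p) = Y + 5 = 5 + Y)
g(X, z) = -7 + X
1/(g(-31, s(-3, 0)) + 684) = 1/((-7 - 31) + 684) = 1/(-38 + 684) = 1/646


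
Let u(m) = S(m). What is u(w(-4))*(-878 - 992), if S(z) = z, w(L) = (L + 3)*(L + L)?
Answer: -14960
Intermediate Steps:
w(L) = 2*L*(3 + L) (w(L) = (3 + L)*(2*L) = 2*L*(3 + L))
u(m) = m
u(w(-4))*(-878 - 992) = (2*(-4)*(3 - 4))*(-878 - 992) = (2*(-4)*(-1))*(-1870) = 8*(-1870) = -14960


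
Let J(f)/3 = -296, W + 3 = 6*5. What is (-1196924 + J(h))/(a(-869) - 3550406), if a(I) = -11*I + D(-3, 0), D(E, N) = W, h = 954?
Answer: 299453/885205 ≈ 0.33829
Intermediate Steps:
W = 27 (W = -3 + 6*5 = -3 + 30 = 27)
J(f) = -888 (J(f) = 3*(-296) = -888)
D(E, N) = 27
a(I) = 27 - 11*I (a(I) = -11*I + 27 = 27 - 11*I)
(-1196924 + J(h))/(a(-869) - 3550406) = (-1196924 - 888)/((27 - 11*(-869)) - 3550406) = -1197812/((27 + 9559) - 3550406) = -1197812/(9586 - 3550406) = -1197812/(-3540820) = -1197812*(-1/3540820) = 299453/885205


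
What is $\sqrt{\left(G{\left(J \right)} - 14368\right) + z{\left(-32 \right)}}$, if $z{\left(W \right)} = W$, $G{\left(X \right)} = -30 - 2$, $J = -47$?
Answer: $4 i \sqrt{902} \approx 120.13 i$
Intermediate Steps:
$G{\left(X \right)} = -32$
$\sqrt{\left(G{\left(J \right)} - 14368\right) + z{\left(-32 \right)}} = \sqrt{\left(-32 - 14368\right) - 32} = \sqrt{-14400 - 32} = \sqrt{-14432} = 4 i \sqrt{902}$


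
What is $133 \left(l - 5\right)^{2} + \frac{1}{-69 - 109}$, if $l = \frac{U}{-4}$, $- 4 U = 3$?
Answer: $\frac{70181445}{22784} \approx 3080.3$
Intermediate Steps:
$U = - \frac{3}{4}$ ($U = \left(- \frac{1}{4}\right) 3 = - \frac{3}{4} \approx -0.75$)
$l = \frac{3}{16}$ ($l = - \frac{3}{4 \left(-4\right)} = \left(- \frac{3}{4}\right) \left(- \frac{1}{4}\right) = \frac{3}{16} \approx 0.1875$)
$133 \left(l - 5\right)^{2} + \frac{1}{-69 - 109} = 133 \left(\frac{3}{16} - 5\right)^{2} + \frac{1}{-69 - 109} = 133 \left(- \frac{77}{16}\right)^{2} + \frac{1}{-178} = 133 \cdot \frac{5929}{256} - \frac{1}{178} = \frac{788557}{256} - \frac{1}{178} = \frac{70181445}{22784}$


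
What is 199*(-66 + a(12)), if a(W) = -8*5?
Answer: -21094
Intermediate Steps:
a(W) = -40
199*(-66 + a(12)) = 199*(-66 - 40) = 199*(-106) = -21094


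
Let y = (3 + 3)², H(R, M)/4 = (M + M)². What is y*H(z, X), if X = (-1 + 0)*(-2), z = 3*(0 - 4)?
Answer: 2304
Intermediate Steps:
z = -12 (z = 3*(-4) = -12)
X = 2 (X = -1*(-2) = 2)
H(R, M) = 16*M² (H(R, M) = 4*(M + M)² = 4*(2*M)² = 4*(4*M²) = 16*M²)
y = 36 (y = 6² = 36)
y*H(z, X) = 36*(16*2²) = 36*(16*4) = 36*64 = 2304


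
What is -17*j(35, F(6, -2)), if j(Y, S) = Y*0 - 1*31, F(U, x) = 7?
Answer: 527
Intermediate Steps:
j(Y, S) = -31 (j(Y, S) = 0 - 31 = -31)
-17*j(35, F(6, -2)) = -17*(-31) = 527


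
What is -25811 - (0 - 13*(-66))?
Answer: -26669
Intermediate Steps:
-25811 - (0 - 13*(-66)) = -25811 - (0 + 858) = -25811 - 1*858 = -25811 - 858 = -26669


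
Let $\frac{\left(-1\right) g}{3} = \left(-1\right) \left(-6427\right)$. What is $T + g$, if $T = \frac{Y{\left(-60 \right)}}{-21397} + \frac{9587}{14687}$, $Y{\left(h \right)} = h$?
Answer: $- \frac{6058997451400}{314257739} \approx -19280.0$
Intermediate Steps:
$g = -19281$ ($g = - 3 \left(\left(-1\right) \left(-6427\right)\right) = \left(-3\right) 6427 = -19281$)
$T = \frac{206014259}{314257739}$ ($T = - \frac{60}{-21397} + \frac{9587}{14687} = \left(-60\right) \left(- \frac{1}{21397}\right) + 9587 \cdot \frac{1}{14687} = \frac{60}{21397} + \frac{9587}{14687} = \frac{206014259}{314257739} \approx 0.65556$)
$T + g = \frac{206014259}{314257739} - 19281 = - \frac{6058997451400}{314257739}$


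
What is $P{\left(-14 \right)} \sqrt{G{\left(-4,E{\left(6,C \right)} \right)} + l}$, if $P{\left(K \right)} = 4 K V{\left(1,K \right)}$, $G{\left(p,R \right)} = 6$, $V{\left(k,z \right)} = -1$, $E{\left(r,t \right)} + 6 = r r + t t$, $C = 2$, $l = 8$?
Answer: $56 \sqrt{14} \approx 209.53$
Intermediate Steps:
$E{\left(r,t \right)} = -6 + r^{2} + t^{2}$ ($E{\left(r,t \right)} = -6 + \left(r r + t t\right) = -6 + \left(r^{2} + t^{2}\right) = -6 + r^{2} + t^{2}$)
$P{\left(K \right)} = - 4 K$ ($P{\left(K \right)} = 4 K \left(-1\right) = - 4 K$)
$P{\left(-14 \right)} \sqrt{G{\left(-4,E{\left(6,C \right)} \right)} + l} = \left(-4\right) \left(-14\right) \sqrt{6 + 8} = 56 \sqrt{14}$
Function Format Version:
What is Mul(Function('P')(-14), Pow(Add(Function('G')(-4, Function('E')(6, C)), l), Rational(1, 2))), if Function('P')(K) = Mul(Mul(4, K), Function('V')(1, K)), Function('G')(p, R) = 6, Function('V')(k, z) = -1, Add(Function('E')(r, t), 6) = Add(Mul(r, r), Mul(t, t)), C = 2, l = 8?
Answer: Mul(56, Pow(14, Rational(1, 2))) ≈ 209.53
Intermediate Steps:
Function('E')(r, t) = Add(-6, Pow(r, 2), Pow(t, 2)) (Function('E')(r, t) = Add(-6, Add(Mul(r, r), Mul(t, t))) = Add(-6, Add(Pow(r, 2), Pow(t, 2))) = Add(-6, Pow(r, 2), Pow(t, 2)))
Function('P')(K) = Mul(-4, K) (Function('P')(K) = Mul(Mul(4, K), -1) = Mul(-4, K))
Mul(Function('P')(-14), Pow(Add(Function('G')(-4, Function('E')(6, C)), l), Rational(1, 2))) = Mul(Mul(-4, -14), Pow(Add(6, 8), Rational(1, 2))) = Mul(56, Pow(14, Rational(1, 2)))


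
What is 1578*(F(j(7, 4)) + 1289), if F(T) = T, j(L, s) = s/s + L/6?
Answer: 2037461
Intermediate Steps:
j(L, s) = 1 + L/6 (j(L, s) = 1 + L*(⅙) = 1 + L/6)
1578*(F(j(7, 4)) + 1289) = 1578*((1 + (⅙)*7) + 1289) = 1578*((1 + 7/6) + 1289) = 1578*(13/6 + 1289) = 1578*(7747/6) = 2037461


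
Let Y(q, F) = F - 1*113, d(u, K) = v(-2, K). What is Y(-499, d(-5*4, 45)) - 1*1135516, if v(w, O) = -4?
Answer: -1135633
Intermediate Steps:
d(u, K) = -4
Y(q, F) = -113 + F (Y(q, F) = F - 113 = -113 + F)
Y(-499, d(-5*4, 45)) - 1*1135516 = (-113 - 4) - 1*1135516 = -117 - 1135516 = -1135633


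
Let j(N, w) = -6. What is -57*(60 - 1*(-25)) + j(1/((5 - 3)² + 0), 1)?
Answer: -4851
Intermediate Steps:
-57*(60 - 1*(-25)) + j(1/((5 - 3)² + 0), 1) = -57*(60 - 1*(-25)) - 6 = -57*(60 + 25) - 6 = -57*85 - 6 = -4845 - 6 = -4851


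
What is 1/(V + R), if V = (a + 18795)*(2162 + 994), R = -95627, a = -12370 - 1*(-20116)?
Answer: 1/83667769 ≈ 1.1952e-8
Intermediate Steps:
a = 7746 (a = -12370 + 20116 = 7746)
V = 83763396 (V = (7746 + 18795)*(2162 + 994) = 26541*3156 = 83763396)
1/(V + R) = 1/(83763396 - 95627) = 1/83667769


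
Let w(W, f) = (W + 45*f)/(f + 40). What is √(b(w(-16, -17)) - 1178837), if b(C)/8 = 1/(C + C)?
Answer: I*√719044667209/781 ≈ 1085.7*I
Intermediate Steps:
w(W, f) = (W + 45*f)/(40 + f)
b(C) = 4/C (b(C) = 8/(C + C) = 8/((2*C)) = 8*(1/(2*C)) = 4/C)
√(b(w(-16, -17)) - 1178837) = √(4/(((-16 + 45*(-17))/(40 - 17))) - 1178837) = √(4/(((-16 - 765)/23)) - 1178837) = √(4/(((1/23)*(-781))) - 1178837) = √(4/(-781/23) - 1178837) = √(4*(-23/781) - 1178837) = √(-92/781 - 1178837) = √(-920671789/781) = I*√719044667209/781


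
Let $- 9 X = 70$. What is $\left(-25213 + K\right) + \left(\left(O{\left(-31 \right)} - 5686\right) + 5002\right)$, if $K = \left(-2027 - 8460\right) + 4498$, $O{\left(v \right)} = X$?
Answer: $- \frac{287044}{9} \approx -31894.0$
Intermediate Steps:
$X = - \frac{70}{9}$ ($X = \left(- \frac{1}{9}\right) 70 = - \frac{70}{9} \approx -7.7778$)
$O{\left(v \right)} = - \frac{70}{9}$
$K = -5989$ ($K = -10487 + 4498 = -5989$)
$\left(-25213 + K\right) + \left(\left(O{\left(-31 \right)} - 5686\right) + 5002\right) = \left(-25213 - 5989\right) + \left(\left(- \frac{70}{9} - 5686\right) + 5002\right) = -31202 + \left(- \frac{51244}{9} + 5002\right) = -31202 - \frac{6226}{9} = - \frac{287044}{9}$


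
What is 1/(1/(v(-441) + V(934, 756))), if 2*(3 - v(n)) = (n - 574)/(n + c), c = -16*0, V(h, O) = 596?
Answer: 75329/126 ≈ 597.85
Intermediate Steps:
c = 0
v(n) = 3 - (-574 + n)/(2*n) (v(n) = 3 - (n - 574)/(2*(n + 0)) = 3 - (-574 + n)/(2*n))
1/(1/(v(-441) + V(934, 756))) = 1/(1/((5/2 + 287/(-441)) + 596)) = 1/(1/((5/2 + 287*(-1/441)) + 596)) = 1/(1/((5/2 - 41/63) + 596)) = 1/(1/(233/126 + 596)) = 1/(1/(75329/126)) = 1/(126/75329) = 75329/126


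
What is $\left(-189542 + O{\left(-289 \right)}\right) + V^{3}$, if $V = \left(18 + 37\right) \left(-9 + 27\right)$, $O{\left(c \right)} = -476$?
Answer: $970108982$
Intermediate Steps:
$V = 990$ ($V = 55 \cdot 18 = 990$)
$\left(-189542 + O{\left(-289 \right)}\right) + V^{3} = \left(-189542 - 476\right) + 990^{3} = -190018 + 970299000 = 970108982$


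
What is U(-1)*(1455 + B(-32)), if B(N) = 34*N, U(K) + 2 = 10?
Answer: 2936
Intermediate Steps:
U(K) = 8 (U(K) = -2 + 10 = 8)
U(-1)*(1455 + B(-32)) = 8*(1455 + 34*(-32)) = 8*(1455 - 1088) = 8*367 = 2936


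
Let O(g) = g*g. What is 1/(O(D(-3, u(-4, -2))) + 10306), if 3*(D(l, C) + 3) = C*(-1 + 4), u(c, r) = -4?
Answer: 1/10355 ≈ 9.6572e-5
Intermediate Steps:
D(l, C) = -3 + C (D(l, C) = -3 + (C*(-1 + 4))/3 = -3 + (C*3)/3 = -3 + (3*C)/3 = -3 + C)
O(g) = g²
1/(O(D(-3, u(-4, -2))) + 10306) = 1/((-3 - 4)² + 10306) = 1/((-7)² + 10306) = 1/(49 + 10306) = 1/10355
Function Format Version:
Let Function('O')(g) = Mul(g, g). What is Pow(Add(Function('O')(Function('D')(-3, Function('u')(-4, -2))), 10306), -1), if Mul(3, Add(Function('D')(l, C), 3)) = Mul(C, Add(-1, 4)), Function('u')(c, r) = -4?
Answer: Rational(1, 10355) ≈ 9.6572e-5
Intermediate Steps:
Function('D')(l, C) = Add(-3, C) (Function('D')(l, C) = Add(-3, Mul(Rational(1, 3), Mul(C, Add(-1, 4)))) = Add(-3, Mul(Rational(1, 3), Mul(C, 3))) = Add(-3, Mul(Rational(1, 3), Mul(3, C))) = Add(-3, C))
Function('O')(g) = Pow(g, 2)
Pow(Add(Function('O')(Function('D')(-3, Function('u')(-4, -2))), 10306), -1) = Pow(Add(Pow(Add(-3, -4), 2), 10306), -1) = Pow(Add(Pow(-7, 2), 10306), -1) = Pow(Add(49, 10306), -1) = Pow(10355, -1) = Rational(1, 10355)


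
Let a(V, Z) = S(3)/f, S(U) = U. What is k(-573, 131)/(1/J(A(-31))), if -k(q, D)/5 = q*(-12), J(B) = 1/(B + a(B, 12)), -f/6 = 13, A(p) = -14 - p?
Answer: -99320/49 ≈ -2026.9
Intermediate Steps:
f = -78 (f = -6*13 = -78)
a(V, Z) = -1/26 (a(V, Z) = 3/(-78) = 3*(-1/78) = -1/26)
J(B) = 1/(-1/26 + B) (J(B) = 1/(B - 1/26) = 1/(-1/26 + B))
k(q, D) = 60*q (k(q, D) = -5*q*(-12) = -(-60)*q = 60*q)
k(-573, 131)/(1/J(A(-31))) = (60*(-573))/(1/(26/(-1 + 26*(-14 - 1*(-31))))) = -34380*26/(-1 + 26*(-14 + 31)) = -34380*26/(-1 + 26*17) = -34380*26/(-1 + 442) = -34380*26/441 = -99320/49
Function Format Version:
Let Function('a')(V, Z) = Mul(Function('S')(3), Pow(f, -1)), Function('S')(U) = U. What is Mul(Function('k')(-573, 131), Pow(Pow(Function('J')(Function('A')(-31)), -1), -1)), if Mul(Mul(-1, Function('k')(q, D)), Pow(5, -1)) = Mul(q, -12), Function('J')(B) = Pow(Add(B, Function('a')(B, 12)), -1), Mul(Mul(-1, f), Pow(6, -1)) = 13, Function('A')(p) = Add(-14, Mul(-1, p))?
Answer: Rational(-99320, 49) ≈ -2026.9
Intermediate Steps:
f = -78 (f = Mul(-6, 13) = -78)
Function('a')(V, Z) = Rational(-1, 26) (Function('a')(V, Z) = Mul(3, Pow(-78, -1)) = Mul(3, Rational(-1, 78)) = Rational(-1, 26))
Function('J')(B) = Pow(Add(Rational(-1, 26), B), -1) (Function('J')(B) = Pow(Add(B, Rational(-1, 26)), -1) = Pow(Add(Rational(-1, 26), B), -1))
Function('k')(q, D) = Mul(60, q) (Function('k')(q, D) = Mul(-5, Mul(q, -12)) = Mul(-5, Mul(-12, q)) = Mul(60, q))
Mul(Function('k')(-573, 131), Pow(Pow(Function('J')(Function('A')(-31)), -1), -1)) = Mul(Mul(60, -573), Pow(Pow(Mul(26, Pow(Add(-1, Mul(26, Add(-14, Mul(-1, -31)))), -1)), -1), -1)) = Mul(-34380, Pow(Pow(Mul(26, Pow(Add(-1, Mul(26, Add(-14, 31))), -1)), -1), -1)) = Mul(-34380, Pow(Pow(Mul(26, Pow(Add(-1, Mul(26, 17)), -1)), -1), -1)) = Mul(-34380, Pow(Pow(Mul(26, Pow(Add(-1, 442), -1)), -1), -1)) = Mul(-34380, Pow(Pow(Mul(26, Pow(441, -1)), -1), -1)) = Mul(-34380, Pow(Pow(Mul(26, Rational(1, 441)), -1), -1)) = Mul(-34380, Pow(Pow(Rational(26, 441), -1), -1)) = Mul(-34380, Pow(Rational(441, 26), -1)) = Mul(-34380, Rational(26, 441)) = Rational(-99320, 49)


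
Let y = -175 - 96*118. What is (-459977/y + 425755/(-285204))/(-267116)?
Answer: -126289820543/876327891790992 ≈ -0.00014411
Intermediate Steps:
y = -11503 (y = -175 - 11328 = -11503)
(-459977/y + 425755/(-285204))/(-267116) = (-459977/(-11503) + 425755/(-285204))/(-267116) = (-459977*(-1/11503) + 425755*(-1/285204))*(-1/267116) = (459977/11503 - 425755/285204)*(-1/267116) = (126289820543/3280701612)*(-1/267116) = -126289820543/876327891790992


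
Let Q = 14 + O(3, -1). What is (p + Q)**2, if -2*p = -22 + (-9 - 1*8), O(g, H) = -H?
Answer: 4761/4 ≈ 1190.3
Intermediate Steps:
Q = 15 (Q = 14 - 1*(-1) = 14 + 1 = 15)
p = 39/2 (p = -(-22 + (-9 - 1*8))/2 = -(-22 + (-9 - 8))/2 = -(-22 - 17)/2 = -1/2*(-39) = 39/2 ≈ 19.500)
(p + Q)**2 = (39/2 + 15)**2 = (69/2)**2 = 4761/4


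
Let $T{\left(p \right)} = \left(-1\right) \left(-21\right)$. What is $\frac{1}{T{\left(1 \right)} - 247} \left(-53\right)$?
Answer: $\frac{53}{226} \approx 0.23451$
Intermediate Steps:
$T{\left(p \right)} = 21$
$\frac{1}{T{\left(1 \right)} - 247} \left(-53\right) = \frac{1}{21 - 247} \left(-53\right) = \frac{1}{-226} \left(-53\right) = \left(- \frac{1}{226}\right) \left(-53\right) = \frac{53}{226}$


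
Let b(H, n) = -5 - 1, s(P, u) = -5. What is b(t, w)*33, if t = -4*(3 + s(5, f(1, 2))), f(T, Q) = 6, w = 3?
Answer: -198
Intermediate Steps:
t = 8 (t = -4*(3 - 5) = -4*(-2) = 8)
b(H, n) = -6
b(t, w)*33 = -6*33 = -198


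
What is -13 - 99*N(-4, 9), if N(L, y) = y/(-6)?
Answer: 271/2 ≈ 135.50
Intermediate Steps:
N(L, y) = -y/6 (N(L, y) = y*(-1/6) = -y/6)
-13 - 99*N(-4, 9) = -13 - (-33)*9/2 = -13 - 99*(-3/2) = -13 + 297/2 = 271/2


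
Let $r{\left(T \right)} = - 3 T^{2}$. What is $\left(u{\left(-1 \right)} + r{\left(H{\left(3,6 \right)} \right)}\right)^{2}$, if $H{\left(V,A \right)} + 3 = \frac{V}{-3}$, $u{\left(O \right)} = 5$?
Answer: $1849$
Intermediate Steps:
$H{\left(V,A \right)} = -3 - \frac{V}{3}$ ($H{\left(V,A \right)} = -3 + \frac{V}{-3} = -3 + V \left(- \frac{1}{3}\right) = -3 - \frac{V}{3}$)
$\left(u{\left(-1 \right)} + r{\left(H{\left(3,6 \right)} \right)}\right)^{2} = \left(5 - 3 \left(-3 - 1\right)^{2}\right)^{2} = \left(5 - 3 \left(-4\right)^{2}\right)^{2} = \left(5 - 48\right)^{2} = \left(-43\right)^{2} = 1849$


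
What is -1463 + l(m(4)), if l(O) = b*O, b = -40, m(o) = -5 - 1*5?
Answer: -1063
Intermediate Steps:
m(o) = -10 (m(o) = -5 - 5 = -10)
l(O) = -40*O
-1463 + l(m(4)) = -1463 - 40*(-10) = -1463 + 400 = -1063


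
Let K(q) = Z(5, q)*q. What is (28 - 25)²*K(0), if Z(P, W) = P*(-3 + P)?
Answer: 0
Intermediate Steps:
K(q) = 10*q (K(q) = (5*(-3 + 5))*q = (5*2)*q = 10*q)
(28 - 25)²*K(0) = (28 - 25)²*(10*0) = 3²*0 = 9*0 = 0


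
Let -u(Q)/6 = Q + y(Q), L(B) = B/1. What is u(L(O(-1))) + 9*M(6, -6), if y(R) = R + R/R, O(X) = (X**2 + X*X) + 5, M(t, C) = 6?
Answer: -36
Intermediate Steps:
O(X) = 5 + 2*X**2 (O(X) = (X**2 + X**2) + 5 = 2*X**2 + 5 = 5 + 2*X**2)
L(B) = B (L(B) = B*1 = B)
y(R) = 1 + R (y(R) = R + 1 = 1 + R)
u(Q) = -6 - 12*Q (u(Q) = -6*(Q + (1 + Q)) = -6*(1 + 2*Q) = -6 - 12*Q)
u(L(O(-1))) + 9*M(6, -6) = (-6 - 12*(5 + 2*(-1)**2)) + 9*6 = (-6 - 12*(5 + 2*1)) + 54 = (-6 - 12*(5 + 2)) + 54 = (-6 - 12*7) + 54 = (-6 - 84) + 54 = -90 + 54 = -36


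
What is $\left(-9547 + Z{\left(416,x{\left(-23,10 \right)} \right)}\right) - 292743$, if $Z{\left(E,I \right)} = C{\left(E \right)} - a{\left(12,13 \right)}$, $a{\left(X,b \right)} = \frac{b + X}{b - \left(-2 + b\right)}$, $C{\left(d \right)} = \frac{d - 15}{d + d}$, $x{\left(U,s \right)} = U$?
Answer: $- \frac{251515279}{832} \approx -3.023 \cdot 10^{5}$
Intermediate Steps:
$C{\left(d \right)} = \frac{-15 + d}{2 d}$
$a{\left(X,b \right)} = \frac{X}{2} + \frac{b}{2}$ ($a{\left(X,b \right)} = \frac{X + b}{2} = \left(X + b\right) \frac{1}{2} = \frac{X}{2} + \frac{b}{2}$)
$Z{\left(E,I \right)} = - \frac{25}{2} + \frac{-15 + E}{2 E}$ ($Z{\left(E,I \right)} = \frac{-15 + E}{2 E} - \left(\frac{1}{2} \cdot 12 + \frac{1}{2} \cdot 13\right) = \frac{-15 + E}{2 E} - \left(6 + \frac{13}{2}\right) = \frac{-15 + E}{2 E} - \frac{25}{2} = - \frac{25}{2} + \frac{-15 + E}{2 E}$)
$\left(-9547 + Z{\left(416,x{\left(-23,10 \right)} \right)}\right) - 292743 = \left(-9547 - \left(12 + \frac{15}{2 \cdot 416}\right)\right) - 292743 = \left(-9547 - \frac{9999}{832}\right) - 292743 = - \frac{7953103}{832} - 292743 = - \frac{251515279}{832}$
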